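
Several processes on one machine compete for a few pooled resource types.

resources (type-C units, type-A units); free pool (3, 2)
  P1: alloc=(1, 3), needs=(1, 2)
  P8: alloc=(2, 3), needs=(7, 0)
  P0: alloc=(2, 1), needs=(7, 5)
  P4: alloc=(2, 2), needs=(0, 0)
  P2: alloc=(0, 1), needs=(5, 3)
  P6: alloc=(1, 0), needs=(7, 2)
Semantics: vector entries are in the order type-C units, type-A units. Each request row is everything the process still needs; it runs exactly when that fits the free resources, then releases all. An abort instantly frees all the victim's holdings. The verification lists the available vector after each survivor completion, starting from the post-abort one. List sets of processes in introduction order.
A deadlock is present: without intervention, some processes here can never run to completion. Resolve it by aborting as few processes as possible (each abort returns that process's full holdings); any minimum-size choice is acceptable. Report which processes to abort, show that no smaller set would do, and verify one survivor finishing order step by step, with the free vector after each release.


The answer: abort P8.
Key observation: before aborting P8, P0 was permanently blocked — no order could ever run it; afterwards it completes at step 4.
Minimality: the empty abort set fails — the state is deadlocked as it stands.
Survivors finish in the order: P1, P4, P2, P0, P6. Walking it through (pool after the aborts first):
  pool = (5, 5)
  run P1 (needs (1, 2), free (5, 5)); after release of (1, 3) the pool is (6, 8)
  run P4 (needs (0, 0), free (6, 8)); after release of (2, 2) the pool is (8, 10)
  run P2 (needs (5, 3), free (8, 10)); after release of (0, 1) the pool is (8, 11)
  run P0 (needs (7, 5), free (8, 11)); after release of (2, 1) the pool is (10, 12)
  run P6 (needs (7, 2), free (10, 12)); after release of (1, 0) the pool is (11, 12)


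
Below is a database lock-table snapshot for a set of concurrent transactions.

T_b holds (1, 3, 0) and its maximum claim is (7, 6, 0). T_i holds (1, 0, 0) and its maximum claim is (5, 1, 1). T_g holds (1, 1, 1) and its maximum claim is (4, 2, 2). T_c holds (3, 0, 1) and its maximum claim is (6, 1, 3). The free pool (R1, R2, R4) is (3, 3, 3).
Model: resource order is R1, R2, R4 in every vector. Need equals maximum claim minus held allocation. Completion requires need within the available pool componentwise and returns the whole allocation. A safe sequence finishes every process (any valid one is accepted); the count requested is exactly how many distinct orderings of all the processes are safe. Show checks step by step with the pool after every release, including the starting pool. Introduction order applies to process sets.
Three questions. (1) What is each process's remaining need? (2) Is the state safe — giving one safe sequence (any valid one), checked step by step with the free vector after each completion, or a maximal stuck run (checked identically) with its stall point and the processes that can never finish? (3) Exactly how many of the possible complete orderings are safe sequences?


(1) Outstanding need per process (order R1, R2, R4):
  T_b: (6, 3, 0)
  T_i: (4, 1, 1)
  T_g: (3, 1, 1)
  T_c: (3, 1, 2)
(2) The state is SAFE; one workable sequence: T_c, T_i, T_g, T_b.
Key observation: reading the order forward, T_c is the first process whose need (3, 1, 2) meets the free pool (3, 3, 3) exactly on a resource it requests.
Verifying each step:
  pool = (3, 3, 3)
  run T_c (needs (3, 1, 2), free (3, 3, 3)); after release of (3, 0, 1) the pool is (6, 3, 4)
  run T_i (needs (4, 1, 1), free (6, 3, 4)); after release of (1, 0, 0) the pool is (7, 3, 4)
  run T_g (needs (3, 1, 1), free (7, 3, 4)); after release of (1, 1, 1) the pool is (8, 4, 5)
  run T_b (needs (6, 3, 0), free (8, 4, 5)); after release of (1, 3, 0) the pool is (9, 7, 5)
(3) Precisely 9 of the possible complete orderings are safe sequences.


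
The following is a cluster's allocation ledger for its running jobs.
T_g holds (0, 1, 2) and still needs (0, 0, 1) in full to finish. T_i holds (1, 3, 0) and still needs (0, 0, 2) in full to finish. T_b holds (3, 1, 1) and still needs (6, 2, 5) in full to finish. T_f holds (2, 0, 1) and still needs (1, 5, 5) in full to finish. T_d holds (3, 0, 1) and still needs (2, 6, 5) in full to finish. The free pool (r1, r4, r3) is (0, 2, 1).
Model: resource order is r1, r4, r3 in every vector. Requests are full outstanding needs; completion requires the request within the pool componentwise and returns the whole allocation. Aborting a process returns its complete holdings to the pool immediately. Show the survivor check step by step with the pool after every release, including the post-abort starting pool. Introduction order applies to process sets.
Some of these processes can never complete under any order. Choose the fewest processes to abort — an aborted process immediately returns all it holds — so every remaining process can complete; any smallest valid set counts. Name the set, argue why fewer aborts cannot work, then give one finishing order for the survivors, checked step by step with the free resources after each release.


Minimum abort set: T_f and T_d.
Key observation: T_b had no path to completion before; after the abort of T_f and T_d ((5, 0, 2) returned), step 3 is where it fits.
Minimality, checking each single-abort alternative: T_g alone leaves T_b blocked (short on r1 and r3); T_i alone leaves T_b blocked (short on r1 and r3); T_b alone leaves T_f blocked (short on r3); T_f alone leaves T_b blocked (short on r1 and r3); T_d alone leaves T_b blocked (short on r1 and r3).
Survivors finish in the order: T_g, T_i, T_b. Check, step by step (pool after the aborts first):
  pool = (5, 2, 3)
  run T_g (needs (0, 0, 1), free (5, 2, 3)); after release of (0, 1, 2) the pool is (5, 3, 5)
  run T_i (needs (0, 0, 2), free (5, 3, 5)); after release of (1, 3, 0) the pool is (6, 6, 5)
  run T_b (needs (6, 2, 5), free (6, 6, 5)); after release of (3, 1, 1) the pool is (9, 7, 6)


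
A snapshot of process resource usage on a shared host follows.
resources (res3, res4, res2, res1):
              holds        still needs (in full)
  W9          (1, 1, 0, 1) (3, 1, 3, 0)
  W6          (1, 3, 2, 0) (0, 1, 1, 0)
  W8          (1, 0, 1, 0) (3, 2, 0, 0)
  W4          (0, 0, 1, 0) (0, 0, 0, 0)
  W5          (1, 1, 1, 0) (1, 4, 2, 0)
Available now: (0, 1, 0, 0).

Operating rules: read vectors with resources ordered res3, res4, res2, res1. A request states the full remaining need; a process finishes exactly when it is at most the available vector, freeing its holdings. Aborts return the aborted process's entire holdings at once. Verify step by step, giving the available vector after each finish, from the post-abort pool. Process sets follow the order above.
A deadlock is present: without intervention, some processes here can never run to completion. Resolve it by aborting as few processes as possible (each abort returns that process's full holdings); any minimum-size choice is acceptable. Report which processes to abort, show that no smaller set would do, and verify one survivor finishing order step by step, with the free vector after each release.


Abort W9.
Key observation: W8 had no path to completion before; after the abort of W9 ((1, 1, 0, 1) returned), step 4 is where it fits.
No smaller set exists: with zero aborts the deadlock remains.
Survivors finish in the order: W4, W6, W5, W8. Check, step by step (pool after the aborts first):
  pool = (1, 2, 0, 1)
  run W4 (needs (0, 0, 0, 0), free (1, 2, 0, 1)); after release of (0, 0, 1, 0) the pool is (1, 2, 1, 1)
  run W6 (needs (0, 1, 1, 0), free (1, 2, 1, 1)); after release of (1, 3, 2, 0) the pool is (2, 5, 3, 1)
  run W5 (needs (1, 4, 2, 0), free (2, 5, 3, 1)); after release of (1, 1, 1, 0) the pool is (3, 6, 4, 1)
  run W8 (needs (3, 2, 0, 0), free (3, 6, 4, 1)); after release of (1, 0, 1, 0) the pool is (4, 6, 5, 1)


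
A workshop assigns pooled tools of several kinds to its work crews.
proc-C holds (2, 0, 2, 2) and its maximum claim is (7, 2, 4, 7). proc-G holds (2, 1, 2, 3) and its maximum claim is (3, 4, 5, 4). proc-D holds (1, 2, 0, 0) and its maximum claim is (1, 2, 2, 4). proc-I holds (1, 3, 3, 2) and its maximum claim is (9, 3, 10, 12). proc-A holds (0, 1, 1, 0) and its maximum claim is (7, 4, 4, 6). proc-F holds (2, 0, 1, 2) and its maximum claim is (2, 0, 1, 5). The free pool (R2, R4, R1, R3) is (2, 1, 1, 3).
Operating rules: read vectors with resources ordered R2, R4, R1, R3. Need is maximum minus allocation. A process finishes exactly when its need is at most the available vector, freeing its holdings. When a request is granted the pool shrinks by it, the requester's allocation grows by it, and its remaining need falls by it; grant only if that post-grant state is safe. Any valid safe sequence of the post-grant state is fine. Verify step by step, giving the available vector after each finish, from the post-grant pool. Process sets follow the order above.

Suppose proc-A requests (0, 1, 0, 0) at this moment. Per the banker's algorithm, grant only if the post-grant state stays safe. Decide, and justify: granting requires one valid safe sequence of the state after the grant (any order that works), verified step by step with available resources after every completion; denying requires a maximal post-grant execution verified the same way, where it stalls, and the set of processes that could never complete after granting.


GRANT — the state after the grant stays safe, e.g. via proc-F, proc-D, proc-C, proc-A, proc-G, proc-I.
Key observation: granting shrinks the pool to (2, 0, 1, 3), yet proc-F still fits and the chain goes through.
Check on the post-grant state, step by step:
  pool = (2, 0, 1, 3)
  proc-F: need (0, 0, 0, 3) fits (2, 0, 1, 3); releases (2, 0, 1, 2), pool now (4, 0, 2, 5)
  proc-D: need (0, 0, 2, 4) fits (4, 0, 2, 5); releases (1, 2, 0, 0), pool now (5, 2, 2, 5)
  proc-C: need (5, 2, 2, 5) fits (5, 2, 2, 5); releases (2, 0, 2, 2), pool now (7, 2, 4, 7)
  proc-A: need (7, 2, 3, 6) fits (7, 2, 4, 7); releases (0, 2, 1, 0), pool now (7, 4, 5, 7)
  proc-G: need (1, 3, 3, 1) fits (7, 4, 5, 7); releases (2, 1, 2, 3), pool now (9, 5, 7, 10)
  proc-I: need (8, 0, 7, 10) fits (9, 5, 7, 10); releases (1, 3, 3, 2), pool now (10, 8, 10, 12)


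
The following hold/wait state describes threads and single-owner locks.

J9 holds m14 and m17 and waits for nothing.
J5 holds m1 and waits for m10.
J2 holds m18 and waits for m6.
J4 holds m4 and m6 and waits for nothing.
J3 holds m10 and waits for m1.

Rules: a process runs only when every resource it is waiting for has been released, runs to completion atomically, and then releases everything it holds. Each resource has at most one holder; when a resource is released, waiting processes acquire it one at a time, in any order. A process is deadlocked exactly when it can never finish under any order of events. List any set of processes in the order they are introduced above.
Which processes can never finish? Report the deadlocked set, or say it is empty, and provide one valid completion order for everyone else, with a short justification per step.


Deadlocked set: J5 and J3.
Key observation: the wait chain closes on itself along J5 -> J3 -> J5; no other process is dragged down with it.
A valid finishing order for the others: J4, J9, J2.
Walking it through:
  J4: no waits; runs immediately, freeing m4 and m6
  J9: no waits; runs immediately, freeing m14 and m17
  J2 waits on m6 — all released -> runs and releases m18


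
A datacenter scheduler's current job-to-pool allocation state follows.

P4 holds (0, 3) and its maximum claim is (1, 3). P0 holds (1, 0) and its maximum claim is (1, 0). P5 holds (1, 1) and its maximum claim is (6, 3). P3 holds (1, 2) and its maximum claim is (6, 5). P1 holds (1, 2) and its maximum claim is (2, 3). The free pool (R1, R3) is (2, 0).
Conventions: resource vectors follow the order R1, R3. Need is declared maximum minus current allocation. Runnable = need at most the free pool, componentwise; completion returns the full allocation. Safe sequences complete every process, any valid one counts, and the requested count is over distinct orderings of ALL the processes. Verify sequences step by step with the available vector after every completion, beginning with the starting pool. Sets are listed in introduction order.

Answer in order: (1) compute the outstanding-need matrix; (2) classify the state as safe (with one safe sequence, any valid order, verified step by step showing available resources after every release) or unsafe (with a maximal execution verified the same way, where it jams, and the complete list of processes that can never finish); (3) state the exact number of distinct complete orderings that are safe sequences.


(1) Remaining need (order R1, R3):
  P4: (1, 0)
  P0: (0, 0)
  P5: (5, 2)
  P3: (5, 3)
  P1: (1, 1)
(2) UNSAFE — no complete ordering exists.
Key observation: once P4, P0, P1 finish, the pool peaks at (4, 5) — and every remaining process still needs more R1 than that.
A maximal execution: P4, P0, P1 — then nothing else fits. Step-by-step check:
  pool = (2, 0)
  run P4 (needs (1, 0), free (2, 0)); after release of (0, 3) the pool is (2, 3)
  run P0 (needs (0, 0), free (2, 3)); after release of (1, 0) the pool is (3, 3)
  run P1 (needs (1, 1), free (3, 3)); after release of (1, 2) the pool is (4, 5)
  P5 cannot run: need (5, 2) vs free (4, 5) (insufficient R1)
  P3 cannot run: need (5, 3) vs free (4, 5) (insufficient R1)
Processes that can never finish: P5 and P3.
(3) The exact count: 0 of the possible complete orderings are safe sequences.


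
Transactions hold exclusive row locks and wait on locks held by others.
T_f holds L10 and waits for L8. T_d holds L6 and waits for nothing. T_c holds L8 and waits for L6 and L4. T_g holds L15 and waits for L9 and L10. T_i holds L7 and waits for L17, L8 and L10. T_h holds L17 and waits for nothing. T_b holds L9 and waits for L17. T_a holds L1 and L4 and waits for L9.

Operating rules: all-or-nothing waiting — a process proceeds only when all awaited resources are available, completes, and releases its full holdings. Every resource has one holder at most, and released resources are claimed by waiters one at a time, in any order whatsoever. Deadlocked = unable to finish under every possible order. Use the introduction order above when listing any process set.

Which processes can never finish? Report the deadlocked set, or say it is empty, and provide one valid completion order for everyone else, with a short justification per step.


Nothing here is deadlocked.
Key observation: no waiting chain loops back on itself — every chain ends at a process that waits on nothing, so everyone eventually runs.
A valid finishing order for the others: T_h, T_b, T_a, T_d, T_c, T_f, T_g, T_i.
Walking it through:
  T_h waits on nothing -> runs at once and releases L17
  T_b: everything it awaited (L17) is free; runs, freeing L9
  T_a: everything it awaited (L9) is free; runs, freeing L1 and L4
  T_d waits on nothing -> runs at once and releases L6
  T_c: everything it awaited (L6 and L4) is free; runs, freeing L8
  T_f: everything it awaited (L8) is free; runs, freeing L10
  T_g: everything it awaited (L9 and L10) is free; runs, freeing L15
  T_i: everything it awaited (L17, L8 and L10) is free; runs, freeing L7


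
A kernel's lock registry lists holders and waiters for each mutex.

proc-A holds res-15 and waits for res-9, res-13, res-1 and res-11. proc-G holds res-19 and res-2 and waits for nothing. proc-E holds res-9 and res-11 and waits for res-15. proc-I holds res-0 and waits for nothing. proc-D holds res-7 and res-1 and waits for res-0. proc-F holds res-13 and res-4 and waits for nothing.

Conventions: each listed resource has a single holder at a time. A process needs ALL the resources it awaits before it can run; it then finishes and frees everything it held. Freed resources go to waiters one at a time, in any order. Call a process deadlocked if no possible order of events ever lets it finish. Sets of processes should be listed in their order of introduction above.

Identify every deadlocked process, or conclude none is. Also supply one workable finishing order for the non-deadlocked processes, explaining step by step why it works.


Deadlocked: proc-A and proc-E.
Key observation: the knot is the closed ring of waits proc-A -> proc-E -> proc-A; no other process is dragged down with it.
A valid finishing order for the others: proc-F, proc-I, proc-G, proc-D.
Check, step by step:
  run proc-F (it waits on nothing); releases res-13 and res-4
  run proc-I (it waits on nothing); releases res-0
  run proc-G (it waits on nothing); releases res-19 and res-2
  run proc-D (all its waits — res-0 — are resolved); releases res-7 and res-1


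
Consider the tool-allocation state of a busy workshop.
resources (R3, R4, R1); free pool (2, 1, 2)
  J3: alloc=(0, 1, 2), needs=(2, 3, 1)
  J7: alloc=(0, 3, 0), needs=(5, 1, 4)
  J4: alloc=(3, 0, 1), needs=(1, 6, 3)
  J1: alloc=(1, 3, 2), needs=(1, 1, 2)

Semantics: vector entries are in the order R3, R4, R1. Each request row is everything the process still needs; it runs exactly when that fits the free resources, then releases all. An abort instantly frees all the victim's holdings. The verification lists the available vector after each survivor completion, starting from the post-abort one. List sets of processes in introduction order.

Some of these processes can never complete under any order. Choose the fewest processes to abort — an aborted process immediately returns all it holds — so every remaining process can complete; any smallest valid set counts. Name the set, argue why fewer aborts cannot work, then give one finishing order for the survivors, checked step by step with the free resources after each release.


Minimum abort set: J7.
Key observation: aborting J7 returns (0, 3, 0), and J4 — hopeless before — runs at step 3 with the returned capacity in the pool.
Why nothing smaller works: aborting no one leaves the state deadlocked as given.
The survivors complete as J1, J3, J4. Step-by-step check (starting from the post-abort pool):
  pool = (2, 4, 2)
  J1 needs (1, 1, 2) <= (2, 4, 2) -> finishes; pool += (1, 3, 2) = (3, 7, 4)
  J3 needs (2, 3, 1) <= (3, 7, 4) -> finishes; pool += (0, 1, 2) = (3, 8, 6)
  J4 needs (1, 6, 3) <= (3, 8, 6) -> finishes; pool += (3, 0, 1) = (6, 8, 7)


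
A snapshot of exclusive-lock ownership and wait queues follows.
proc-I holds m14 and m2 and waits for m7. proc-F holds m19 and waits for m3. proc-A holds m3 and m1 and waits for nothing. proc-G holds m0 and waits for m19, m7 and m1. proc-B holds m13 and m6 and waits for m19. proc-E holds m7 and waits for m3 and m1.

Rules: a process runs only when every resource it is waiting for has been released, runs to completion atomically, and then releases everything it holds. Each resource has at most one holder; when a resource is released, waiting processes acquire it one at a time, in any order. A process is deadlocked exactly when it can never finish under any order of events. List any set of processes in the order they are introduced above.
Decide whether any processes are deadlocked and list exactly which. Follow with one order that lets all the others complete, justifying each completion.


Nothing here is deadlocked.
Key observation: the waits form no ring: some process can always run, and its releases unblock the others one by one.
One completion order for the rest: proc-A, proc-F, proc-B, proc-E, proc-I, proc-G.
Verifying each step:
  run proc-A (it waits on nothing); releases m3 and m1
  proc-F waits on m3 — all released -> runs and releases m19
  proc-B waits on m19 — all released -> runs and releases m13 and m6
  proc-E waits on m3 and m1 — all released -> runs and releases m7
  proc-I waits on m7 — all released -> runs and releases m14 and m2
  proc-G waits on m19, m7 and m1 — all released -> runs and releases m0


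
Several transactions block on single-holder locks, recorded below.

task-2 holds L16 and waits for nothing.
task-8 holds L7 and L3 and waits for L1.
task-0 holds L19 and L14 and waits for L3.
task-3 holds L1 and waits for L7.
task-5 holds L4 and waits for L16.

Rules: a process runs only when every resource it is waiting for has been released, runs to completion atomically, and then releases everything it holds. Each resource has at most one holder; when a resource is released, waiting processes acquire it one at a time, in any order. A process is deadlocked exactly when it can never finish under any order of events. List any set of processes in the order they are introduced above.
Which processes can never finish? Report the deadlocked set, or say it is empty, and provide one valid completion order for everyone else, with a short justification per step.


Deadlocked: task-8, task-0 and task-3.
Key observation: the cycle task-8 -> task-3 -> task-8 can never break — each member waits on the next; task-0 waits into the deadlock from upstream.
The rest can finish in the order task-2, task-5.
Verifying each step:
  task-2 waits on nothing -> runs at once and releases L16
  run task-5 (all its waits — L16 — are resolved); releases L4


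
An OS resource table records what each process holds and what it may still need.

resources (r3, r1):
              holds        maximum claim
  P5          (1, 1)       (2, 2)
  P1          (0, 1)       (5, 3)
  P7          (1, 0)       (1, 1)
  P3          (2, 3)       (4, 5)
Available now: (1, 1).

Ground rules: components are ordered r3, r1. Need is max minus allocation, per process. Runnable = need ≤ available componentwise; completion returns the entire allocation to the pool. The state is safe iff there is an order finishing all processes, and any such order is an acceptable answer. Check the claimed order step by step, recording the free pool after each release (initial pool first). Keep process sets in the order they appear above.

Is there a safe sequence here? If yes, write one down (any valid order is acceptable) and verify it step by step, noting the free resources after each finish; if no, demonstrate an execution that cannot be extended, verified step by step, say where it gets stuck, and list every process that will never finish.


SAFE, for example via the order P5, P7, P3, P1.
Key observation: reading the order forward, P5 is the first process whose need (1, 1) meets the free pool (1, 1) exactly on a resource it requests.
Walking it through:
  pool = (1, 1)
  run P5 (needs (1, 1), free (1, 1)); after release of (1, 1) the pool is (2, 2)
  run P7 (needs (0, 1), free (2, 2)); after release of (1, 0) the pool is (3, 2)
  run P3 (needs (2, 2), free (3, 2)); after release of (2, 3) the pool is (5, 5)
  run P1 (needs (5, 2), free (5, 5)); after release of (0, 1) the pool is (5, 6)


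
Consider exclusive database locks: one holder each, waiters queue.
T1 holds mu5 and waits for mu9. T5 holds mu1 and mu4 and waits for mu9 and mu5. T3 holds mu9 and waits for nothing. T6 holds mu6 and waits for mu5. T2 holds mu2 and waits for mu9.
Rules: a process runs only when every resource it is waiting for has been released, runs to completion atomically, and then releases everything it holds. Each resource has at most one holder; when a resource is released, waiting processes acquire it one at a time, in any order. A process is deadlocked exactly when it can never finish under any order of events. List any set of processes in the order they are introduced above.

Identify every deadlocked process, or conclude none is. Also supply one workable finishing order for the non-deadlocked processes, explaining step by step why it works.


No process is deadlocked.
Key observation: no waiting chain loops back on itself — every chain ends at a process that waits on nothing, so everyone eventually runs.
The rest can finish in the order T3, T2, T1, T6, T5.
Step-by-step check:
  run T3 (it waits on nothing); releases mu9
  run T2 (all its waits — mu9 — are resolved); releases mu2
  run T1 (all its waits — mu9 — are resolved); releases mu5
  run T6 (all its waits — mu5 — are resolved); releases mu6
  run T5 (all its waits — mu9 and mu5 — are resolved); releases mu1 and mu4


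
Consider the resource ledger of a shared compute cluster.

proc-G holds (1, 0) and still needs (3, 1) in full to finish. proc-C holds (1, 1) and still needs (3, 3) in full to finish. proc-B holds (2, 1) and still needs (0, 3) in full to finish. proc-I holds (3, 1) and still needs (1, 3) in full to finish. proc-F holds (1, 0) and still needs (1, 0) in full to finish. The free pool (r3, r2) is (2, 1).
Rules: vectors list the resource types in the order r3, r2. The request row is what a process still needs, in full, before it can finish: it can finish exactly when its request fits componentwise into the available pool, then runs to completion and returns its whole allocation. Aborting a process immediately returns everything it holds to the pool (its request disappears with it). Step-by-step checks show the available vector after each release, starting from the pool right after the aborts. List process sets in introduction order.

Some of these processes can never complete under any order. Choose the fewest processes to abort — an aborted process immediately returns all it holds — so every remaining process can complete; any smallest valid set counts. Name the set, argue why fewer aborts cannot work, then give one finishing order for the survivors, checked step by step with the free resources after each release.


The answer: abort proc-B and proc-I.
Key observation: proc-C was stuck for good until proc-B and proc-I gave back (5, 2); in the order shown it finishes at step 2.
Minimality, checking each single-abort alternative: proc-G alone leaves proc-C blocked (short on r2); proc-C alone leaves proc-B blocked (short on r2); proc-B alone leaves proc-C blocked (short on r2); proc-I alone leaves proc-C blocked (short on r2); proc-F alone leaves proc-C blocked (short on r2).
Survivors finish in the order: proc-F, proc-C, proc-G. Check, step by step (pool after the aborts first):
  pool = (7, 3)
  proc-F: need (1, 0) fits (7, 3); releases (1, 0), pool now (8, 3)
  proc-C: need (3, 3) fits (8, 3); releases (1, 1), pool now (9, 4)
  proc-G: need (3, 1) fits (9, 4); releases (1, 0), pool now (10, 4)


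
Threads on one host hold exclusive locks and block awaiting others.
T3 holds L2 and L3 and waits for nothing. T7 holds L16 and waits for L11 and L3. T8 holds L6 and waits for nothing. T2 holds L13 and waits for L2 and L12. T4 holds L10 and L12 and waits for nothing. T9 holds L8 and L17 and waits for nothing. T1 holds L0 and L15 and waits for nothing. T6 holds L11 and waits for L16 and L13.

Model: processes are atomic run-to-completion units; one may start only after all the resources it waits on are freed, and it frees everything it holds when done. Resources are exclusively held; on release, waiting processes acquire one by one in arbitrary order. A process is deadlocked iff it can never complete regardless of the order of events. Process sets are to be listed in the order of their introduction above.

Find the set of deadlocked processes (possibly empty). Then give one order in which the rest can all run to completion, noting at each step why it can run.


Deadlocked set: T7 and T6.
Key observation: the cycle T7 -> T6 -> T7 can never break — each member waits on the next; no other process is dragged down with it.
The rest can finish in the order T8, T3, T1, T4, T9, T2.
Check, step by step:
  T8 waits on nothing -> runs at once and releases L6
  T3 waits on nothing -> runs at once and releases L2 and L3
  T1 waits on nothing -> runs at once and releases L0 and L15
  T4 waits on nothing -> runs at once and releases L10 and L12
  T9 waits on nothing -> runs at once and releases L8 and L17
  T2 waits on L2 and L12 — all released -> runs and releases L13


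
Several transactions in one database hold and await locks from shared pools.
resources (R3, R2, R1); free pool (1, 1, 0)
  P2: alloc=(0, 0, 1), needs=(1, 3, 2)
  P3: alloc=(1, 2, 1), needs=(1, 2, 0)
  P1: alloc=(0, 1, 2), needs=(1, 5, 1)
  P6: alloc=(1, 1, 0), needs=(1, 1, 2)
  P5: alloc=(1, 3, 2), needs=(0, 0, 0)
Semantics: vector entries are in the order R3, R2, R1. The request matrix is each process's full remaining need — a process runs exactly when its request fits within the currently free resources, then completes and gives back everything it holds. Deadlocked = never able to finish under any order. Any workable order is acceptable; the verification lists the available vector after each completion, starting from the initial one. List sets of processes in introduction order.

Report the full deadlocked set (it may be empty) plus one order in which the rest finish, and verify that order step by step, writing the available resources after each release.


The deadlocked set is empty.
Key observation: there is always a runnable process — P5 first — so the state unwinds completely.
One completion order for the rest: P5, P3, P2, P1, P6. Step-by-step check:
  pool = (1, 1, 0)
  P5 needs (0, 0, 0) <= (1, 1, 0) -> finishes; pool += (1, 3, 2) = (2, 4, 2)
  P3 needs (1, 2, 0) <= (2, 4, 2) -> finishes; pool += (1, 2, 1) = (3, 6, 3)
  P2 needs (1, 3, 2) <= (3, 6, 3) -> finishes; pool += (0, 0, 1) = (3, 6, 4)
  P1 needs (1, 5, 1) <= (3, 6, 4) -> finishes; pool += (0, 1, 2) = (3, 7, 6)
  P6 needs (1, 1, 2) <= (3, 7, 6) -> finishes; pool += (1, 1, 0) = (4, 8, 6)


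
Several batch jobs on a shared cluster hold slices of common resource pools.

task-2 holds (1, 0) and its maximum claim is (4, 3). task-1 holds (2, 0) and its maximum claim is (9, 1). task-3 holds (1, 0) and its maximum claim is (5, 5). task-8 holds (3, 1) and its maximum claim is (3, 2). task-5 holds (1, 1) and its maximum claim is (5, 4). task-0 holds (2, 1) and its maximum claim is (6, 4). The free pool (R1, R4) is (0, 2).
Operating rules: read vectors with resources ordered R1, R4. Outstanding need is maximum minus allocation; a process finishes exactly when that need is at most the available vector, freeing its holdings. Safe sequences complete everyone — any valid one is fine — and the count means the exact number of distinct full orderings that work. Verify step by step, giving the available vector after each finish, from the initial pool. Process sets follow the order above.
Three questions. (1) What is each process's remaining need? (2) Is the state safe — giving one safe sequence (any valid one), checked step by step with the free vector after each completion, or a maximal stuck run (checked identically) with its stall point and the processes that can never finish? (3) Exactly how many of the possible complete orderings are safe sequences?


(1) Outstanding need per process (order R1, R4):
  task-2: (3, 3)
  task-1: (7, 1)
  task-3: (4, 5)
  task-8: (0, 1)
  task-5: (4, 3)
  task-0: (4, 3)
(2) SAFE. One safe sequence: task-8, task-2, task-0, task-5, task-1, task-3.
Key observation: the first exact fit in this order is task-2 — it needs (3, 3) with (3, 3) free, meeting a requested resource to the last unit.
Verifying each step:
  pool = (0, 2)
  task-8 needs (0, 1) <= (0, 2) -> finishes; pool += (3, 1) = (3, 3)
  task-2 needs (3, 3) <= (3, 3) -> finishes; pool += (1, 0) = (4, 3)
  task-0 needs (4, 3) <= (4, 3) -> finishes; pool += (2, 1) = (6, 4)
  task-5 needs (4, 3) <= (6, 4) -> finishes; pool += (1, 1) = (7, 5)
  task-1 needs (7, 1) <= (7, 5) -> finishes; pool += (2, 0) = (9, 5)
  task-3 needs (4, 5) <= (9, 5) -> finishes; pool += (1, 0) = (10, 5)
(3) The exact count: 4 of the possible complete orderings are safe sequences.


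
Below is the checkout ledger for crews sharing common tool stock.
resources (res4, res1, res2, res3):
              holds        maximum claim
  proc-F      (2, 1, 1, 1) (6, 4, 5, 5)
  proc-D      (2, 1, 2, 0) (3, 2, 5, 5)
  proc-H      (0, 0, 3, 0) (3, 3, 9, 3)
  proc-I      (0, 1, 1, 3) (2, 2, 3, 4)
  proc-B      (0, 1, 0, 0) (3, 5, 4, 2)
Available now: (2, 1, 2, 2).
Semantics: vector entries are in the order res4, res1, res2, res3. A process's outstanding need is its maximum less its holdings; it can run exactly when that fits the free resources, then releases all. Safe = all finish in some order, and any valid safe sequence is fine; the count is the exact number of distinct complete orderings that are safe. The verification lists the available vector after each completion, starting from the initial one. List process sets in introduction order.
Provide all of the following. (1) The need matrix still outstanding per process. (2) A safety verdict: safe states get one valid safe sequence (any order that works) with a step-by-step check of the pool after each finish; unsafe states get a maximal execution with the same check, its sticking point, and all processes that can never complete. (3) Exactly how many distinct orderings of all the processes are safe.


(1) Outstanding need per process (order res4, res1, res2, res3):
  proc-F: (4, 3, 4, 4)
  proc-D: (1, 1, 3, 5)
  proc-H: (3, 3, 6, 3)
  proc-I: (2, 1, 2, 1)
  proc-B: (3, 4, 4, 2)
(2) The state is SAFE; one workable sequence: proc-I, proc-D, proc-F, proc-H, proc-B.
Key observation: proc-I is the earliest step where a requested resource binds exactly: need (2, 1, 2, 1), pool (2, 1, 2, 2) at its turn.
Verifying each step:
  pool = (2, 1, 2, 2)
  proc-I: need (2, 1, 2, 1) fits (2, 1, 2, 2); releases (0, 1, 1, 3), pool now (2, 2, 3, 5)
  proc-D: need (1, 1, 3, 5) fits (2, 2, 3, 5); releases (2, 1, 2, 0), pool now (4, 3, 5, 5)
  proc-F: need (4, 3, 4, 4) fits (4, 3, 5, 5); releases (2, 1, 1, 1), pool now (6, 4, 6, 6)
  proc-H: need (3, 3, 6, 3) fits (6, 4, 6, 6); releases (0, 0, 3, 0), pool now (6, 4, 9, 6)
  proc-B: need (3, 4, 4, 2) fits (6, 4, 9, 6); releases (0, 1, 0, 0), pool now (6, 5, 9, 6)
(3) Precisely 2 of the possible complete orderings are safe sequences.


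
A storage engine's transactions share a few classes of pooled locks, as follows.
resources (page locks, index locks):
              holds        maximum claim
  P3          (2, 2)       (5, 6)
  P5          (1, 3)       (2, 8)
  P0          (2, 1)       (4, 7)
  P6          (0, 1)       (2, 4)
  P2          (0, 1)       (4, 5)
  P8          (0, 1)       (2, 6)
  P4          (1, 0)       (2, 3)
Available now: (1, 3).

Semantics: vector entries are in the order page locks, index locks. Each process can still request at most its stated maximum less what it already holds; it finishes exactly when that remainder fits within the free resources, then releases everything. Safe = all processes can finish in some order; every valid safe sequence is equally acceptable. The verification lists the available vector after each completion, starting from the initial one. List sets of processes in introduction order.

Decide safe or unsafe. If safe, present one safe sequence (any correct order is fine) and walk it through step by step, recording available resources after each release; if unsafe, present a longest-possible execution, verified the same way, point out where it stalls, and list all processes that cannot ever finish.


The state is UNSAFE.
Key observation: after P4, P6 the pool peaks at (2, 4), and each blocked process is short somewhere: P3 on page locks; P5 on index locks; P0 on index locks; P2 on page locks; P8 on index locks.
Going as far as possible: P4, P6; after that, nothing fits. Walking it through:
  pool = (1, 3)
  run P4 (needs (1, 3), free (1, 3)); after release of (1, 0) the pool is (2, 3)
  run P6 (needs (2, 3), free (2, 3)); after release of (0, 1) the pool is (2, 4)
  P3 cannot run: need (3, 4) vs free (2, 4) (insufficient page locks)
  P5 cannot run: need (1, 5) vs free (2, 4) (insufficient index locks)
  P0 cannot run: need (2, 6) vs free (2, 4) (insufficient index locks)
  P2 cannot run: need (4, 4) vs free (2, 4) (insufficient page locks)
  P8 cannot run: need (2, 5) vs free (2, 4) (insufficient index locks)
Never able to finish: P3, P5, P0, P2 and P8.


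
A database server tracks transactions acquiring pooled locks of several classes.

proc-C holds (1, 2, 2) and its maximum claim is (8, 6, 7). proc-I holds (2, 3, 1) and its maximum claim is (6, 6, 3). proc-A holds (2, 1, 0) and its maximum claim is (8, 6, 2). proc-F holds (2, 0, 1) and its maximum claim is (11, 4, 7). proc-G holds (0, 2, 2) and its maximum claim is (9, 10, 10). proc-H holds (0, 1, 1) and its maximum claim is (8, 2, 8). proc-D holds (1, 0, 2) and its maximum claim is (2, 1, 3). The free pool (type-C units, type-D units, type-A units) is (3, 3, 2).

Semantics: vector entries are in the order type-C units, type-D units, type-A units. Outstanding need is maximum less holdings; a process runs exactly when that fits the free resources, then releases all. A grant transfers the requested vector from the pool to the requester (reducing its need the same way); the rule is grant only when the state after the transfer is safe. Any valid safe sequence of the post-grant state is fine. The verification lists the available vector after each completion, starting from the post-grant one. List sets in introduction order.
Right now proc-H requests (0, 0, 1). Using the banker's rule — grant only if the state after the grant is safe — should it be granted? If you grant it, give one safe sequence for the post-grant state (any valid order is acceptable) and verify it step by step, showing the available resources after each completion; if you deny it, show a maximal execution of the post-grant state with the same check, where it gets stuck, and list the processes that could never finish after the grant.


DENY: after the grant no complete ordering would exist.
Key observation: proc-D, proc-I, proc-A can finish, but then (8, 7, 4) is all there is, and the blocked group's type-A units demands exceed it.
After a pretend grant, a maximal execution: proc-D, proc-I, proc-A — then nothing else fits. Check, step by step:
  pool = (3, 3, 1)
  proc-D: need (1, 1, 1) fits (3, 3, 1); releases (1, 0, 2), pool now (4, 3, 3)
  proc-I: need (4, 3, 2) fits (4, 3, 3); releases (2, 3, 1), pool now (6, 6, 4)
  proc-A: need (6, 5, 2) fits (6, 6, 4); releases (2, 1, 0), pool now (8, 7, 4)
  proc-C cannot run: need (7, 4, 5) vs free (8, 7, 4) (insufficient type-A units)
  proc-F cannot run: need (9, 4, 6) vs free (8, 7, 4) (insufficient type-C units and type-A units)
  proc-G cannot run: need (9, 8, 8) vs free (8, 7, 4) (insufficient type-C units, type-D units and type-A units)
  proc-H cannot run: need (8, 1, 6) vs free (8, 7, 4) (insufficient type-A units)
Had the request been granted, proc-C, proc-F, proc-G and proc-H could never finish.


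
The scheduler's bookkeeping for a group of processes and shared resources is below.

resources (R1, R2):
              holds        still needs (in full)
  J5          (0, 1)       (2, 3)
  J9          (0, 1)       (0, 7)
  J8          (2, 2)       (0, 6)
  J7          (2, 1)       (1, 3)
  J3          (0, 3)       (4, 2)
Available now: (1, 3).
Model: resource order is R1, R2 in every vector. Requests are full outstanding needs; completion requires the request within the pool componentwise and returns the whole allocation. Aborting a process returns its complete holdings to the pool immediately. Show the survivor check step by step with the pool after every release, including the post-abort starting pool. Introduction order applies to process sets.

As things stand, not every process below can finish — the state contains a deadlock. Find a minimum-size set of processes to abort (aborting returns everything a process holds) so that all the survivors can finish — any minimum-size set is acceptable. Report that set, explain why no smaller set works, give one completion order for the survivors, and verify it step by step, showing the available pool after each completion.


Minimum abort set: J9.
Key observation: J8 could never have finished before the abort; with (0, 1) returned by J9, it fits at step 3.
Why nothing smaller works: aborting no one leaves the state deadlocked as given.
The survivors complete as J7, J5, J8, J3. Step-by-step check (starting from the post-abort pool):
  pool = (1, 4)
  J7 needs (1, 3) <= (1, 4) -> finishes; pool += (2, 1) = (3, 5)
  J5 needs (2, 3) <= (3, 5) -> finishes; pool += (0, 1) = (3, 6)
  J8 needs (0, 6) <= (3, 6) -> finishes; pool += (2, 2) = (5, 8)
  J3 needs (4, 2) <= (5, 8) -> finishes; pool += (0, 3) = (5, 11)
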